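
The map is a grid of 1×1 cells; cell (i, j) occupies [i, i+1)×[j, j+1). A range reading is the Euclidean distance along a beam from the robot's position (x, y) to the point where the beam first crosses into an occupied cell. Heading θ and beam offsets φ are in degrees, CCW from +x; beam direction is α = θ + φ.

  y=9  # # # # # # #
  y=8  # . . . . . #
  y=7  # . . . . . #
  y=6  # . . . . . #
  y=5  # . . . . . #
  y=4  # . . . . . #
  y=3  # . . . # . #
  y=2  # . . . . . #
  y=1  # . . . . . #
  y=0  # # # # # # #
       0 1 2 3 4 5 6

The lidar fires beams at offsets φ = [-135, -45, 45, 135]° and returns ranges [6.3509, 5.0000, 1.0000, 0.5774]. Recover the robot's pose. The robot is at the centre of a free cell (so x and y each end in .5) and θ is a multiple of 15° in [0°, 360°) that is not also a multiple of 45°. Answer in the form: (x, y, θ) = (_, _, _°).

Enumerate (i+0.5, j+0.5, θ) over the 39 free cells and 16 admissible headings. For each, cast all 4 beams and compare to the given ranges.
  (2.5, 1.5, 330°): beam 1 = 1.5529 ≠ 6.3509 ✗
  (3.5, 7.5, 240°): beam 1 = 1.5529 ≠ 6.3509 ✗
  (4.5, 4.5, 210°): beam 1 = 4.6587 ≠ 6.3509 ✗
  (4.5, 7.5, 330°): beam 1 = 3.6235 ≠ 6.3509 ✗
  …
  (1.5, 6.5, 75°): r_1=6.3509, r_2=5.0000, r_3=1.0000, r_4=0.5774 — all match ✓
Unique over the lattice → pose = (1.5, 6.5, 75°).

(x, y, θ) = (1.5, 6.5, 75°)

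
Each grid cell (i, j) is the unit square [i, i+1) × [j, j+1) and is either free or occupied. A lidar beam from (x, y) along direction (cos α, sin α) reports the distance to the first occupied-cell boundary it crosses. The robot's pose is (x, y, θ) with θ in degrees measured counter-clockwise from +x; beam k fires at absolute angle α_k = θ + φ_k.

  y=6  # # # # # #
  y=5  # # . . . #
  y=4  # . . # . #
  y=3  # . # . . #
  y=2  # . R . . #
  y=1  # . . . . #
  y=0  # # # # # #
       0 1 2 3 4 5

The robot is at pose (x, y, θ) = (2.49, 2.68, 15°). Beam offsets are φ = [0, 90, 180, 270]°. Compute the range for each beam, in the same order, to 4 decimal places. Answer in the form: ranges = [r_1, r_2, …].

beam 1: φ=0°, α=15°
  d=(0.9659,0.2588)  start (2,2)  tX=0.5280 tY=1.2364  stride 1/|dx|=1.0353 1/|dy|=3.8637
    cross x-line → (3,2), t=0.5280
    cross y-line → (3,3), t=1.2364
    cross x-line → (4,3), t=1.5633
    cross x-line → (5,3), t=2.5985 (wall)
  → r_1 = 2.5985
beam 2: φ=90°, α=105°
  d=(-0.2588,0.9659)  start (2,2)  tX=1.8932 tY=0.3313  stride 1/|dx|=3.8637 1/|dy|=1.0353
    cross y-line → (2,3), t=0.3313 (wall)
  → r_2 = 0.3313
beam 3: φ=180°, α=195°
  d=(-0.9659,-0.2588)  start (2,2)  tX=0.5073 tY=2.6273  stride 1/|dx|=1.0353 1/|dy|=3.8637
    cross x-line → (1,2), t=0.5073
    cross x-line → (0,2), t=1.5426 (wall)
  → r_3 = 1.5426
beam 4: φ=270°, α=285°
  d=(0.2588,-0.9659)  start (2,2)  tX=1.9705 tY=0.7040  stride 1/|dx|=3.8637 1/|dy|=1.0353
    cross y-line → (2,1), t=0.7040
    cross y-line → (2,0), t=1.7393 (wall)
  → r_4 = 1.7393

ranges = [2.5985, 0.3313, 1.5426, 1.7393]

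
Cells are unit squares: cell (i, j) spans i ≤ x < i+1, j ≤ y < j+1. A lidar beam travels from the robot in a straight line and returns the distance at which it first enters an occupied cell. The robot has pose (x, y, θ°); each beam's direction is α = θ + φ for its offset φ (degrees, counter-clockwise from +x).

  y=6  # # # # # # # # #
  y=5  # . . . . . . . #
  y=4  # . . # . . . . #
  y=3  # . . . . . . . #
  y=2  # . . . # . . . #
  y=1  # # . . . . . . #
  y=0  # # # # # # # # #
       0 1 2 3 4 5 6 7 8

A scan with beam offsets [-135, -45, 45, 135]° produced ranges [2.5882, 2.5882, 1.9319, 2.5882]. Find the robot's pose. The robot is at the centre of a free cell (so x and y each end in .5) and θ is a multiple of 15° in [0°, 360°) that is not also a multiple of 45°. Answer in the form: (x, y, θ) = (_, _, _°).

(x, y, θ) = (5.5, 3.5, 120°)

The pose lattice has 32·16 = 512 candidates. Test each by forward raycasting.
  (4.5, 3.5, 150°): beam 1 = 3.6235 ≠ 2.5882 ✗
  (4.5, 3.5, 75°): beam 1 = 0.5774 ≠ 2.5882 ✗
  (5.5, 5.5, 195°): beam 1 = 0.5774 ≠ 2.5882 ✗
  (1.5, 5.5, 300°): beam 1 = 0.5176 ≠ 2.5882 ✗
  …
  (5.5, 3.5, 120°): r_1=2.5882, r_2=2.5882, r_3=1.9319, r_4=2.5882 — all match ✓
Unique over the lattice → pose = (5.5, 3.5, 120°).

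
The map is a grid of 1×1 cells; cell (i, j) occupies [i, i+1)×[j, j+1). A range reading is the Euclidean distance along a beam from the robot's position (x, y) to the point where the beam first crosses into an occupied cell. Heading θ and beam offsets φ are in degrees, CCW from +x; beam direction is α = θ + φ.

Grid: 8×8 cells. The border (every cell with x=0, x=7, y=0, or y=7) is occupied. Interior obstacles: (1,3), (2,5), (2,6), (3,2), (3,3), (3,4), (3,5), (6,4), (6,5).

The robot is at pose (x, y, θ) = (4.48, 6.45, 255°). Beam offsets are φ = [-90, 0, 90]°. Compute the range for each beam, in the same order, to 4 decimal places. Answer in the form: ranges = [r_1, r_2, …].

beam 1: φ=-90°, α=165°
  dir = (cos 165°, sin 165°) = (-0.9659, 0.2588); from cell (4,6)
  next x-line at t=0.4969, next y-line at t=2.1250; Δt_x=1.0353, Δt_y=3.8637
    x: enter (3,6) at t=0.4969
    x: enter (2,6) at t=1.5322 ← occupied
  → r_1 = 1.5322
beam 2: φ=0°, α=255°
  dir = (cos 255°, sin 255°) = (-0.2588, -0.9659); from cell (4,6)
  next x-line at t=1.8546, next y-line at t=0.4659; Δt_x=3.8637, Δt_y=1.0353
    y: enter (4,5) at t=0.4659
    y: enter (4,4) at t=1.5012
    x: enter (3,4) at t=1.8546 ← occupied
  → r_2 = 1.8546
beam 3: φ=90°, α=345°
  dir = (cos 345°, sin 345°) = (0.9659, -0.2588); from cell (4,6)
  next x-line at t=0.5383, next y-line at t=1.7387; Δt_x=1.0353, Δt_y=3.8637
    x: enter (5,6) at t=0.5383
    x: enter (6,6) at t=1.5736
    y: enter (6,5) at t=1.7387 ← occupied
  → r_3 = 1.7387

ranges = [1.5322, 1.8546, 1.7387]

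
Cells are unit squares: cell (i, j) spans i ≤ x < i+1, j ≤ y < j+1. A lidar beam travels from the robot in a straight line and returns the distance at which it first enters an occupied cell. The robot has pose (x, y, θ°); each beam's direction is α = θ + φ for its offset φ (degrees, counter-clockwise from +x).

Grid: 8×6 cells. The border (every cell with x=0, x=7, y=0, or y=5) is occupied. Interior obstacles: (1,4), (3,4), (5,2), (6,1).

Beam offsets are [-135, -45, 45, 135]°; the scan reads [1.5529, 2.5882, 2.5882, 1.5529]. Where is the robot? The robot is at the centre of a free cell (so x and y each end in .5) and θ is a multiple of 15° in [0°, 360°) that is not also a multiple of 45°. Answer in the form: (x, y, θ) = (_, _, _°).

Candidates: 20 free-cell centres × 16 headings = 320 poses. Raycast each; keep the one whose scan matches to 4 dp.
  (5.5, 1.5, 195°): beam 1 = 0.5774 ≠ 1.5529 ✗
  (5.5, 4.5, 150°): beam 2 = 0.5176 ≠ 2.5882 ✗
  (5.5, 4.5, 300°): beam 2 = 1.5529 ≠ 2.5882 ✗
  (3.5, 1.5, 255°): beam 1 = 3.0000 ≠ 1.5529 ✗
  …
  (2.5, 3.5, 300°): r_1=1.5529, r_2=2.5882, r_3=2.5882, r_4=1.5529 — all match ✓
No second candidate reproduces the full scan.

(x, y, θ) = (2.5, 3.5, 300°)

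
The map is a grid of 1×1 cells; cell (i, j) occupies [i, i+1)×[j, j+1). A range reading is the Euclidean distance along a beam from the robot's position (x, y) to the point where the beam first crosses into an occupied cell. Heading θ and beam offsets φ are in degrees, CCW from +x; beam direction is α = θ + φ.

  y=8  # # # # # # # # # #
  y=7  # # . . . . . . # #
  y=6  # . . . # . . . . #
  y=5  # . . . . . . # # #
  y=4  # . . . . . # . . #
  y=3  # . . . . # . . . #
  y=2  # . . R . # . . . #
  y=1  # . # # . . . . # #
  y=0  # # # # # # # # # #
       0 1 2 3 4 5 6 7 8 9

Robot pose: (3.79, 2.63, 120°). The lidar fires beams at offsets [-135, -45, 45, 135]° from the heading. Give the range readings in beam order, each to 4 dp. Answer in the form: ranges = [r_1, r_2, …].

ranges = [1.2527, 3.4889, 2.8884, 0.6522]

beam 1: φ=-135°, α=345°
  d=(0.9659,-0.2588)  start (3,2)  tX=0.2174 tY=2.4341  stride 1/|dx|=1.0353 1/|dy|=3.8637
    cross x-line → (4,2), t=0.2174
    cross x-line → (5,2), t=1.2527 (wall)
  → r_1 = 1.2527
beam 2: φ=-45°, α=75°
  d=(0.2588,0.9659)  start (3,2)  tX=0.8114 tY=0.3831  stride 1/|dx|=3.8637 1/|dy|=1.0353
    cross y-line → (3,3), t=0.3831
    cross x-line → (4,3), t=0.8114
    cross y-line → (4,4), t=1.4183
    cross y-line → (4,5), t=2.4536
    cross y-line → (4,6), t=3.4889 (wall)
  → r_2 = 3.4889
beam 3: φ=45°, α=165°
  d=(-0.9659,0.2588)  start (3,2)  tX=0.8179 tY=1.4296  stride 1/|dx|=1.0353 1/|dy|=3.8637
    cross x-line → (2,2), t=0.8179
    cross y-line → (2,3), t=1.4296
    cross x-line → (1,3), t=1.8531
    cross x-line → (0,3), t=2.8884 (wall)
  → r_3 = 2.8884
beam 4: φ=135°, α=255°
  d=(-0.2588,-0.9659)  start (3,2)  tX=3.0523 tY=0.6522  stride 1/|dx|=3.8637 1/|dy|=1.0353
    cross y-line → (3,1), t=0.6522 (wall)
  → r_4 = 0.6522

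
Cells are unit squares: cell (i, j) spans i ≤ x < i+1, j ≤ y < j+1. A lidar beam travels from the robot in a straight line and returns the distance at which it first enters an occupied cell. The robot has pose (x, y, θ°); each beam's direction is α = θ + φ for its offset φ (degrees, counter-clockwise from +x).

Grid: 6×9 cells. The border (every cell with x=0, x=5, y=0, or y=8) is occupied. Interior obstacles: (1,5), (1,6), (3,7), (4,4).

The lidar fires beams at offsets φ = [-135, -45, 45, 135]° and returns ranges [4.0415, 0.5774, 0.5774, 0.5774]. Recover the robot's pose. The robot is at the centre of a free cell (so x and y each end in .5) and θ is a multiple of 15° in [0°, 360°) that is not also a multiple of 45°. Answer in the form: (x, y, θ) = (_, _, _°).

(x, y, θ) = (1.5, 7.5, 105°)

Candidates: 24 free-cell centres × 16 headings = 384 poses. Raycast each; keep the one whose scan matches to 4 dp.
  (1.5, 2.5, 195°): beam 1 = 6.3509 ≠ 4.0415 ✗
  (2.5, 6.5, 240°): beam 1 = 1.5529 ≠ 4.0415 ✗
  (4.5, 6.5, 300°): beam 1 = 3.6235 ≠ 4.0415 ✗
  …
  (1.5, 7.5, 105°): r_1=4.0415, r_2=0.5774, r_3=0.5774, r_4=0.5774 — all match ✓
Only this pose fits every beam.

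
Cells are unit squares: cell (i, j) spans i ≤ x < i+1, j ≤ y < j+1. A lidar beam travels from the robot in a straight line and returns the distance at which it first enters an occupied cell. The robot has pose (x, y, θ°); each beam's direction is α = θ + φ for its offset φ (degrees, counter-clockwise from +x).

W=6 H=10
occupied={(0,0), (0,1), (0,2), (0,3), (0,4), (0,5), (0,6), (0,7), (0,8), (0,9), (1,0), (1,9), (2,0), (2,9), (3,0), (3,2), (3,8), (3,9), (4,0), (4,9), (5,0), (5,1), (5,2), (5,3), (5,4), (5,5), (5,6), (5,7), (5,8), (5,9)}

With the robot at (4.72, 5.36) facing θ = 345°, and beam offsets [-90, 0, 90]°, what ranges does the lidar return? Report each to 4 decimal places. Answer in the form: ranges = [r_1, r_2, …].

beam 1: φ=-90°, α=255°
  cosα=-0.2588 sinα=-0.9659 | (4,5) | tMaxX 2.7819 tMaxY 0.3727 | tΔX 3.8637 tΔY 1.0353
    t=0.3727 [y] (4,4)
    t=1.4080 [y] (4,3)
    t=2.4433 [y] (4,2)
    t=2.7819 [x] (3,2) — stop
  → r_1 = 2.7819
beam 2: φ=0°, α=345°
  cosα=0.9659 sinα=-0.2588 | (4,5) | tMaxX 0.2899 tMaxY 1.3909 | tΔX 1.0353 tΔY 3.8637
    t=0.2899 [x] (5,5) — stop
  → r_2 = 0.2899
beam 3: φ=90°, α=75°
  cosα=0.2588 sinα=0.9659 | (4,5) | tMaxX 1.0818 tMaxY 0.6626 | tΔX 3.8637 tΔY 1.0353
    t=0.6626 [y] (4,6)
    t=1.0818 [x] (5,6) — stop
  → r_3 = 1.0818

ranges = [2.7819, 0.2899, 1.0818]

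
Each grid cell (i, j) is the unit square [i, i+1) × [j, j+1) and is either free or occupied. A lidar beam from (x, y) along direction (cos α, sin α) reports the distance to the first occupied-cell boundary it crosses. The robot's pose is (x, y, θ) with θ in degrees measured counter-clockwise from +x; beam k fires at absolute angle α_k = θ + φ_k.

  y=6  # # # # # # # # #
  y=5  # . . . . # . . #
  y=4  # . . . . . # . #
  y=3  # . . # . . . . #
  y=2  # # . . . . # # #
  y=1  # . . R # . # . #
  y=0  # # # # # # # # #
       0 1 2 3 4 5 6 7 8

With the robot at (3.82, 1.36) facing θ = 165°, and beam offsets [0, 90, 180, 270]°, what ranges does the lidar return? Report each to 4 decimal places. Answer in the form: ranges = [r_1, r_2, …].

ranges = [2.4728, 0.3727, 0.1863, 4.5592]

beam 1: φ=0°, α=165°
  cosα=-0.9659 sinα=0.2588 | (3,1) | tMaxX 0.8489 tMaxY 2.4728 | tΔX 1.0353 tΔY 3.8637
    t=0.8489 [x] (2,1)
    t=1.8842 [x] (1,1)
    t=2.4728 [y] (1,2) — stop
  → r_1 = 2.4728
beam 2: φ=90°, α=255°
  cosα=-0.2588 sinα=-0.9659 | (3,1) | tMaxX 3.1682 tMaxY 0.3727 | tΔX 3.8637 tΔY 1.0353
    t=0.3727 [y] (3,0) — stop
  → r_2 = 0.3727
beam 3: φ=180°, α=345°
  cosα=0.9659 sinα=-0.2588 | (3,1) | tMaxX 0.1863 tMaxY 1.3909 | tΔX 1.0353 tΔY 3.8637
    t=0.1863 [x] (4,1) — stop
  → r_3 = 0.1863
beam 4: φ=270°, α=75°
  cosα=0.2588 sinα=0.9659 | (3,1) | tMaxX 0.6955 tMaxY 0.6626 | tΔX 3.8637 tΔY 1.0353
    t=0.6626 [y] (3,2)
    t=0.6955 [x] (4,2)
    t=1.6979 [y] (4,3)
    t=2.7331 [y] (4,4)
    t=3.7684 [y] (4,5)
    t=4.5592 [x] (5,5) — stop
  → r_4 = 4.5592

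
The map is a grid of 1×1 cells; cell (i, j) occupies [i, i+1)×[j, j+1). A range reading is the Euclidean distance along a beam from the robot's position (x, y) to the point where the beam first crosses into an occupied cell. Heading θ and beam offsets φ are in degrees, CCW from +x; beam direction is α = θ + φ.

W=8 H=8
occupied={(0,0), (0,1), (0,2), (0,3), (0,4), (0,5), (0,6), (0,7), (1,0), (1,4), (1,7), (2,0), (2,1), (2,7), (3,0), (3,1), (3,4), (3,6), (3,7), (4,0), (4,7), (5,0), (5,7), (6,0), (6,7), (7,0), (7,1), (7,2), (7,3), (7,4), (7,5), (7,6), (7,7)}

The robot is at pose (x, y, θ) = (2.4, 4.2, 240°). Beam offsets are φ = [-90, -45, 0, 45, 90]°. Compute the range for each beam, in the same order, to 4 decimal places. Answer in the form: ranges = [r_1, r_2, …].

ranges = [0.4619, 0.4141, 2.8000, 2.2776, 5.3116]

beam 1: φ=-90°, α=150°
  cosα=-0.8660 sinα=0.5000 | (2,4) | tMaxX 0.4619 tMaxY 1.6000 | tΔX 1.1547 tΔY 2.0000
    t=0.4619 [x] (1,4) — stop
  → r_1 = 0.4619
beam 2: φ=-45°, α=195°
  cosα=-0.9659 sinα=-0.2588 | (2,4) | tMaxX 0.4141 tMaxY 0.7727 | tΔX 1.0353 tΔY 3.8637
    t=0.4141 [x] (1,4) — stop
  → r_2 = 0.4141
beam 3: φ=0°, α=240°
  cosα=-0.5000 sinα=-0.8660 | (2,4) | tMaxX 0.8000 tMaxY 0.2309 | tΔX 2.0000 tΔY 1.1547
    t=0.2309 [y] (2,3)
    t=0.8000 [x] (1,3)
    t=1.3856 [y] (1,2)
    t=2.5403 [y] (1,1)
    t=2.8000 [x] (0,1) — stop
  → r_3 = 2.8000
beam 4: φ=45°, α=285°
  cosα=0.2588 sinα=-0.9659 | (2,4) | tMaxX 2.3182 tMaxY 0.2071 | tΔX 3.8637 tΔY 1.0353
    t=0.2071 [y] (2,3)
    t=1.2423 [y] (2,2)
    t=2.2776 [y] (2,1) — stop
  → r_4 = 2.2776
beam 5: φ=90°, α=330°
  cosα=0.8660 sinα=-0.5000 | (2,4) | tMaxX 0.6928 tMaxY 0.4000 | tΔX 1.1547 tΔY 2.0000
    t=0.4000 [y] (2,3)
    t=0.6928 [x] (3,3)
    t=1.8475 [x] (4,3)
    t=2.4000 [y] (4,2)
    t=3.0022 [x] (5,2)
    t=4.1569 [x] (6,2)
    t=4.4000 [y] (6,1)
    t=5.3116 [x] (7,1) — stop
  → r_5 = 5.3116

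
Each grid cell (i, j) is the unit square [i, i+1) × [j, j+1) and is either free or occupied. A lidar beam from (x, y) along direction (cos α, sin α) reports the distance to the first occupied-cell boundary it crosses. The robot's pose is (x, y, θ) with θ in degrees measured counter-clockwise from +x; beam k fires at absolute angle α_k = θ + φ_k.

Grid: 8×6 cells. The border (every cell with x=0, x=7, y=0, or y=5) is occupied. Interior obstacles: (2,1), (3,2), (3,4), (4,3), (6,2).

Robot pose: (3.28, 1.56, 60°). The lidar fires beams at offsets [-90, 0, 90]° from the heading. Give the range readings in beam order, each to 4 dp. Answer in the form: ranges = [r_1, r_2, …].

ranges = [1.1200, 0.5081, 0.3233]

beam 1: φ=-90°, α=330°
  direction (0.8660, -0.5000); cell (3,1); t to first gridline: x 0.8314, y 1.1200 (then +1.1547 / +2.0000)
    (4,1) via x @ 0.8314
    (4,0) via y @ 1.1200  # hit
  → r_1 = 1.1200
beam 2: φ=0°, α=60°
  direction (0.5000, 0.8660); cell (3,1); t to first gridline: x 1.4400, y 0.5081 (then +2.0000 / +1.1547)
    (3,2) via y @ 0.5081  # hit
  → r_2 = 0.5081
beam 3: φ=90°, α=150°
  direction (-0.8660, 0.5000); cell (3,1); t to first gridline: x 0.3233, y 0.8800 (then +1.1547 / +2.0000)
    (2,1) via x @ 0.3233  # hit
  → r_3 = 0.3233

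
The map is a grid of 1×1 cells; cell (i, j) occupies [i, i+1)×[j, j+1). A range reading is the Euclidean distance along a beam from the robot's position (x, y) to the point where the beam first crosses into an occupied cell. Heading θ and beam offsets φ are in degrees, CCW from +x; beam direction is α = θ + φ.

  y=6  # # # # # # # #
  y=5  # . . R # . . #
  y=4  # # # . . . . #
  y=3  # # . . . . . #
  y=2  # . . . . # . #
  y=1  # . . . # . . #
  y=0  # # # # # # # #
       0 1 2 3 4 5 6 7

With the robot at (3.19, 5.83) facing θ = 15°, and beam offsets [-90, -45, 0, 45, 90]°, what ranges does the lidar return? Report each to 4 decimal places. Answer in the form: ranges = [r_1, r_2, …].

beam 1: φ=-90°, α=285°
  direction (0.2588, -0.9659); cell (3,5); t to first gridline: x 3.1296, y 0.8593 (then +3.8637 / +1.0353)
    (3,4) via y @ 0.8593
    (3,3) via y @ 1.8946
    (3,2) via y @ 2.9298
    (4,2) via x @ 3.1296
    (4,1) via y @ 3.9651  # hit
  → r_1 = 3.9651
beam 2: φ=-45°, α=330°
  direction (0.8660, -0.5000); cell (3,5); t to first gridline: x 0.9353, y 1.6600 (then +1.1547 / +2.0000)
    (4,5) via x @ 0.9353  # hit
  → r_2 = 0.9353
beam 3: φ=0°, α=15°
  direction (0.9659, 0.2588); cell (3,5); t to first gridline: x 0.8386, y 0.6568 (then +1.0353 / +3.8637)
    (3,6) via y @ 0.6568  # hit
  → r_3 = 0.6568
beam 4: φ=45°, α=60°
  direction (0.5000, 0.8660); cell (3,5); t to first gridline: x 1.6200, y 0.1963 (then +2.0000 / +1.1547)
    (3,6) via y @ 0.1963  # hit
  → r_4 = 0.1963
beam 5: φ=90°, α=105°
  direction (-0.2588, 0.9659); cell (3,5); t to first gridline: x 0.7341, y 0.1760 (then +3.8637 / +1.0353)
    (3,6) via y @ 0.1760  # hit
  → r_5 = 0.1760

ranges = [3.9651, 0.9353, 0.6568, 0.1963, 0.1760]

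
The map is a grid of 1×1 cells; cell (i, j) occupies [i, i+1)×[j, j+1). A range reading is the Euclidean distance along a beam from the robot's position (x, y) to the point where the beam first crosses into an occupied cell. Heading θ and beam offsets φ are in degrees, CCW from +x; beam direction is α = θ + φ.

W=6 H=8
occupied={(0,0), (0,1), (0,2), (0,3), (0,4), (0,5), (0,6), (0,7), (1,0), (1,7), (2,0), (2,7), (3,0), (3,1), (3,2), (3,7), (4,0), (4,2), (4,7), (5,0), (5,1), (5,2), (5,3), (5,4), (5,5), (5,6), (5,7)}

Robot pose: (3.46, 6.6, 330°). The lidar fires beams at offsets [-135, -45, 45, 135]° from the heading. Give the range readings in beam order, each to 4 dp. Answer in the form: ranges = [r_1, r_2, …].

ranges = [2.5468, 3.7270, 1.5455, 0.4141]

beam 1: φ=-135°, α=195°
  direction (-0.9659, -0.2588); cell (3,6); t to first gridline: x 0.4762, y 2.3182 (then +1.0353 / +3.8637)
    (2,6) via x @ 0.4762
    (1,6) via x @ 1.5115
    (1,5) via y @ 2.3182
    (0,5) via x @ 2.5468  # hit
  → r_1 = 2.5468
beam 2: φ=-45°, α=285°
  direction (0.2588, -0.9659); cell (3,6); t to first gridline: x 2.0864, y 0.6212 (then +3.8637 / +1.0353)
    (3,5) via y @ 0.6212
    (3,4) via y @ 1.6564
    (4,4) via x @ 2.0864
    (4,3) via y @ 2.6917
    (4,2) via y @ 3.7270  # hit
  → r_2 = 3.7270
beam 3: φ=45°, α=15°
  direction (0.9659, 0.2588); cell (3,6); t to first gridline: x 0.5590, y 1.5455 (then +1.0353 / +3.8637)
    (4,6) via x @ 0.5590
    (4,7) via y @ 1.5455  # hit
  → r_3 = 1.5455
beam 4: φ=135°, α=105°
  direction (-0.2588, 0.9659); cell (3,6); t to first gridline: x 1.7773, y 0.4141 (then +3.8637 / +1.0353)
    (3,7) via y @ 0.4141  # hit
  → r_4 = 0.4141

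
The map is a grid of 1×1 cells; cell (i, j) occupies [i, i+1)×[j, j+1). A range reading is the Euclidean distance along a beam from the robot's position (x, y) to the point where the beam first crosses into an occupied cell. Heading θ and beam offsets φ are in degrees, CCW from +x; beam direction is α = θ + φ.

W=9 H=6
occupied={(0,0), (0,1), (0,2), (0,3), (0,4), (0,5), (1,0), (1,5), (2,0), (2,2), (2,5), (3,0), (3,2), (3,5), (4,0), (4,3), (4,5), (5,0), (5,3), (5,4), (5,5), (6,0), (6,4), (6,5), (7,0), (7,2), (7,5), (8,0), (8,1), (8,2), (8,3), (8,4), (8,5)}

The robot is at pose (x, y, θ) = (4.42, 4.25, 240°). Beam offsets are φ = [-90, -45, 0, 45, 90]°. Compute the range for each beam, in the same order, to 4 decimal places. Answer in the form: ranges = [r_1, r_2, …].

ranges = [1.5000, 3.5406, 0.2887, 0.2588, 0.5000]

beam 1: φ=-90°, α=150°
  d=(-0.8660,0.5000)  start (4,4)  tX=0.4850 tY=1.5000  stride 1/|dx|=1.1547 1/|dy|=2.0000
    cross x-line → (3,4), t=0.4850
    cross y-line → (3,5), t=1.5000 (wall)
  → r_1 = 1.5000
beam 2: φ=-45°, α=195°
  d=(-0.9659,-0.2588)  start (4,4)  tX=0.4348 tY=0.9659  stride 1/|dx|=1.0353 1/|dy|=3.8637
    cross x-line → (3,4), t=0.4348
    cross y-line → (3,3), t=0.9659
    cross x-line → (2,3), t=1.4701
    cross x-line → (1,3), t=2.5054
    cross x-line → (0,3), t=3.5406 (wall)
  → r_2 = 3.5406
beam 3: φ=0°, α=240°
  d=(-0.5000,-0.8660)  start (4,4)  tX=0.8400 tY=0.2887  stride 1/|dx|=2.0000 1/|dy|=1.1547
    cross y-line → (4,3), t=0.2887 (wall)
  → r_3 = 0.2887
beam 4: φ=45°, α=285°
  d=(0.2588,-0.9659)  start (4,4)  tX=2.2409 tY=0.2588  stride 1/|dx|=3.8637 1/|dy|=1.0353
    cross y-line → (4,3), t=0.2588 (wall)
  → r_4 = 0.2588
beam 5: φ=90°, α=330°
  d=(0.8660,-0.5000)  start (4,4)  tX=0.6697 tY=0.5000  stride 1/|dx|=1.1547 1/|dy|=2.0000
    cross y-line → (4,3), t=0.5000 (wall)
  → r_5 = 0.5000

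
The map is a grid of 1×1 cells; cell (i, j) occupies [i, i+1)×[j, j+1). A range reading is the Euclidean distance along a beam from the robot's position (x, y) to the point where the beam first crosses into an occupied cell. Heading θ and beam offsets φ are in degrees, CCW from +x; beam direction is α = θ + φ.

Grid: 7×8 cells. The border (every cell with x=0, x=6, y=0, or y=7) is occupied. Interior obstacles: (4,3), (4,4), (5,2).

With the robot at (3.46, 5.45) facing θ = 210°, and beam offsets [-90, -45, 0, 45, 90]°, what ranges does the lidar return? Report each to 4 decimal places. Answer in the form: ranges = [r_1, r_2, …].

ranges = [1.7898, 2.5468, 2.8406, 4.6070, 1.0800]

beam 1: φ=-90°, α=120°
  cosα=-0.5000 sinα=0.8660 | (3,5) | tMaxX 0.9200 tMaxY 0.6351 | tΔX 2.0000 tΔY 1.1547
    t=0.6351 [y] (3,6)
    t=0.9200 [x] (2,6)
    t=1.7898 [y] (2,7) — stop
  → r_1 = 1.7898
beam 2: φ=-45°, α=165°
  cosα=-0.9659 sinα=0.2588 | (3,5) | tMaxX 0.4762 tMaxY 2.1250 | tΔX 1.0353 tΔY 3.8637
    t=0.4762 [x] (2,5)
    t=1.5115 [x] (1,5)
    t=2.1250 [y] (1,6)
    t=2.5468 [x] (0,6) — stop
  → r_2 = 2.5468
beam 3: φ=0°, α=210°
  cosα=-0.8660 sinα=-0.5000 | (3,5) | tMaxX 0.5312 tMaxY 0.9000 | tΔX 1.1547 tΔY 2.0000
    t=0.5312 [x] (2,5)
    t=0.9000 [y] (2,4)
    t=1.6859 [x] (1,4)
    t=2.8406 [x] (0,4) — stop
  → r_3 = 2.8406
beam 4: φ=45°, α=255°
  cosα=-0.2588 sinα=-0.9659 | (3,5) | tMaxX 1.7773 tMaxY 0.4659 | tΔX 3.8637 tΔY 1.0353
    t=0.4659 [y] (3,4)
    t=1.5012 [y] (3,3)
    t=1.7773 [x] (2,3)
    t=2.5364 [y] (2,2)
    t=3.5717 [y] (2,1)
    t=4.6070 [y] (2,0) — stop
  → r_4 = 4.6070
beam 5: φ=90°, α=300°
  cosα=0.5000 sinα=-0.8660 | (3,5) | tMaxX 1.0800 tMaxY 0.5196 | tΔX 2.0000 tΔY 1.1547
    t=0.5196 [y] (3,4)
    t=1.0800 [x] (4,4) — stop
  → r_5 = 1.0800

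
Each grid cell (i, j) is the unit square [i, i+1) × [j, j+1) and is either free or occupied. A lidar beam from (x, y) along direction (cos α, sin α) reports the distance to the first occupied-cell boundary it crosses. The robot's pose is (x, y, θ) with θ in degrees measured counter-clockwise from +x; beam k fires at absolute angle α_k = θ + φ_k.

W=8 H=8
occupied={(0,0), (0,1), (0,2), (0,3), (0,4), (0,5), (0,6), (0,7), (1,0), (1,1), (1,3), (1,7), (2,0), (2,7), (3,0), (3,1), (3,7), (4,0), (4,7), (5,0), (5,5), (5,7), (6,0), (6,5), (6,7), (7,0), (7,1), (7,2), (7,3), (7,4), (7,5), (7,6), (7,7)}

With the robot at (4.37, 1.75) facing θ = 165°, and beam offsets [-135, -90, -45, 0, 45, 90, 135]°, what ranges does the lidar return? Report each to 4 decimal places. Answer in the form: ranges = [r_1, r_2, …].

beam 1: φ=-135°, α=30°
  d=(0.8660,0.5000)  start (4,1)  tX=0.7275 tY=0.5000  stride 1/|dx|=1.1547 1/|dy|=2.0000
    cross y-line → (4,2), t=0.5000
    cross x-line → (5,2), t=0.7275
    cross x-line → (6,2), t=1.8822
    cross y-line → (6,3), t=2.5000
    cross x-line → (7,3), t=3.0369 (wall)
  → r_1 = 3.0369
beam 2: φ=-90°, α=75°
  d=(0.2588,0.9659)  start (4,1)  tX=2.4341 tY=0.2588  stride 1/|dx|=3.8637 1/|dy|=1.0353
    cross y-line → (4,2), t=0.2588
    cross y-line → (4,3), t=1.2941
    cross y-line → (4,4), t=2.3294
    cross x-line → (5,4), t=2.4341
    cross y-line → (5,5), t=3.3646 (wall)
  → r_2 = 3.3646
beam 3: φ=-45°, α=120°
  d=(-0.5000,0.8660)  start (4,1)  tX=0.7400 tY=0.2887  stride 1/|dx|=2.0000 1/|dy|=1.1547
    cross y-line → (4,2), t=0.2887
    cross x-line → (3,2), t=0.7400
    cross y-line → (3,3), t=1.4434
    cross y-line → (3,4), t=2.5981
    cross x-line → (2,4), t=2.7400
    cross y-line → (2,5), t=3.7528
    cross x-line → (1,5), t=4.7400
    cross y-line → (1,6), t=4.9075
    cross y-line → (1,7), t=6.0622 (wall)
  → r_3 = 6.0622
beam 4: φ=0°, α=165°
  d=(-0.9659,0.2588)  start (4,1)  tX=0.3831 tY=0.9659  stride 1/|dx|=1.0353 1/|dy|=3.8637
    cross x-line → (3,1), t=0.3831 (wall)
  → r_4 = 0.3831
beam 5: φ=45°, α=210°
  d=(-0.8660,-0.5000)  start (4,1)  tX=0.4272 tY=1.5000  stride 1/|dx|=1.1547 1/|dy|=2.0000
    cross x-line → (3,1), t=0.4272 (wall)
  → r_5 = 0.4272
beam 6: φ=90°, α=255°
  d=(-0.2588,-0.9659)  start (4,1)  tX=1.4296 tY=0.7765  stride 1/|dx|=3.8637 1/|dy|=1.0353
    cross y-line → (4,0), t=0.7765 (wall)
  → r_6 = 0.7765
beam 7: φ=135°, α=300°
  d=(0.5000,-0.8660)  start (4,1)  tX=1.2600 tY=0.8660  stride 1/|dx|=2.0000 1/|dy|=1.1547
    cross y-line → (4,0), t=0.8660 (wall)
  → r_7 = 0.8660

ranges = [3.0369, 3.3646, 6.0622, 0.3831, 0.4272, 0.7765, 0.8660]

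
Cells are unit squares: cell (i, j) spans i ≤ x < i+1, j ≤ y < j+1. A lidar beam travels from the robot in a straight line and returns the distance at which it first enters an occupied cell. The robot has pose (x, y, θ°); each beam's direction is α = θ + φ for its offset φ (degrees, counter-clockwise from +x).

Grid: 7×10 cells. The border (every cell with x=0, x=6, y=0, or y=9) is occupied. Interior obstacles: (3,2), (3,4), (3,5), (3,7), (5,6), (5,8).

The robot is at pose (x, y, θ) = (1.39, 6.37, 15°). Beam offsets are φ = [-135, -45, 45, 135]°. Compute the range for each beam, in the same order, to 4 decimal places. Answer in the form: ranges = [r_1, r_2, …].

ranges = [0.7800, 1.8591, 3.0369, 0.4503]

beam 1: φ=-135°, α=240°
  cosα=-0.5000 sinα=-0.8660 | (1,6) | tMaxX 0.7800 tMaxY 0.4272 | tΔX 2.0000 tΔY 1.1547
    t=0.4272 [y] (1,5)
    t=0.7800 [x] (0,5) — stop
  → r_1 = 0.7800
beam 2: φ=-45°, α=330°
  cosα=0.8660 sinα=-0.5000 | (1,6) | tMaxX 0.7044 tMaxY 0.7400 | tΔX 1.1547 tΔY 2.0000
    t=0.7044 [x] (2,6)
    t=0.7400 [y] (2,5)
    t=1.8591 [x] (3,5) — stop
  → r_2 = 1.8591
beam 3: φ=45°, α=60°
  cosα=0.5000 sinα=0.8660 | (1,6) | tMaxX 1.2200 tMaxY 0.7275 | tΔX 2.0000 tΔY 1.1547
    t=0.7275 [y] (1,7)
    t=1.2200 [x] (2,7)
    t=1.8822 [y] (2,8)
    t=3.0369 [y] (2,9) — stop
  → r_3 = 3.0369
beam 4: φ=135°, α=150°
  cosα=-0.8660 sinα=0.5000 | (1,6) | tMaxX 0.4503 tMaxY 1.2600 | tΔX 1.1547 tΔY 2.0000
    t=0.4503 [x] (0,6) — stop
  → r_4 = 0.4503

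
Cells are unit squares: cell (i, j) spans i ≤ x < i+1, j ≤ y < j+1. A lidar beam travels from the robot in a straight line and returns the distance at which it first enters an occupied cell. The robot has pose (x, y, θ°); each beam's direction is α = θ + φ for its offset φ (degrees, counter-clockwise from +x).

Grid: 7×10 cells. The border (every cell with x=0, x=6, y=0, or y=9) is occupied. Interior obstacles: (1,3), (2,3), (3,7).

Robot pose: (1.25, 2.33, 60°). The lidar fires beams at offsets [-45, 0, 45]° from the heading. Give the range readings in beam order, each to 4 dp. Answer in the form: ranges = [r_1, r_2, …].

ranges = [4.9176, 0.7736, 0.6936]

beam 1: φ=-45°, α=15°
  direction (0.9659, 0.2588); cell (1,2); t to first gridline: x 0.7765, y 2.5887 (then +1.0353 / +3.8637)
    (2,2) via x @ 0.7765
    (3,2) via x @ 1.8117
    (3,3) via y @ 2.5887
    (4,3) via x @ 2.8470
    (5,3) via x @ 3.8823
    (6,3) via x @ 4.9176  # hit
  → r_1 = 4.9176
beam 2: φ=0°, α=60°
  direction (0.5000, 0.8660); cell (1,2); t to first gridline: x 1.5000, y 0.7736 (then +2.0000 / +1.1547)
    (1,3) via y @ 0.7736  # hit
  → r_2 = 0.7736
beam 3: φ=45°, α=105°
  direction (-0.2588, 0.9659); cell (1,2); t to first gridline: x 0.9659, y 0.6936 (then +3.8637 / +1.0353)
    (1,3) via y @ 0.6936  # hit
  → r_3 = 0.6936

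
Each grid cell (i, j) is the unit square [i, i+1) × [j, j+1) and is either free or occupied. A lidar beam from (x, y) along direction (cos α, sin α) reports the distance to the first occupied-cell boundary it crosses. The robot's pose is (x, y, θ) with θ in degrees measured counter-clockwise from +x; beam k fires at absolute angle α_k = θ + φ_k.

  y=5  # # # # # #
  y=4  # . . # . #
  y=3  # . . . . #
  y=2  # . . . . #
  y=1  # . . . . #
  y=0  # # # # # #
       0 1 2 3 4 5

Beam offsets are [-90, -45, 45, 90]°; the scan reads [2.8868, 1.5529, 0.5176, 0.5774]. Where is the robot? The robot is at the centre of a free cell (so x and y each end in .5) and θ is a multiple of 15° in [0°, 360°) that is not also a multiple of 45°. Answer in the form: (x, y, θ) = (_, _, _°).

(x, y, θ) = (3.5, 3.5, 30°)

The pose lattice has 15·16 = 240 candidates. Test each by forward raycasting.
  (2.5, 3.5, 255°): beam 1 = 1.5529 ≠ 2.8868 ✗
  (4.5, 1.5, 30°): beam 1 = 0.5774 ≠ 2.8868 ✗
  (3.5, 1.5, 75°): beam 1 = 1.5529 ≠ 2.8868 ✗
  (3.5, 1.5, 255°): beam 1 = 2.5882 ≠ 2.8868 ✗
  …
  (3.5, 3.5, 30°): r_1=2.8868, r_2=1.5529, r_3=0.5176, r_4=0.5774 — all match ✓
Only this pose fits every beam.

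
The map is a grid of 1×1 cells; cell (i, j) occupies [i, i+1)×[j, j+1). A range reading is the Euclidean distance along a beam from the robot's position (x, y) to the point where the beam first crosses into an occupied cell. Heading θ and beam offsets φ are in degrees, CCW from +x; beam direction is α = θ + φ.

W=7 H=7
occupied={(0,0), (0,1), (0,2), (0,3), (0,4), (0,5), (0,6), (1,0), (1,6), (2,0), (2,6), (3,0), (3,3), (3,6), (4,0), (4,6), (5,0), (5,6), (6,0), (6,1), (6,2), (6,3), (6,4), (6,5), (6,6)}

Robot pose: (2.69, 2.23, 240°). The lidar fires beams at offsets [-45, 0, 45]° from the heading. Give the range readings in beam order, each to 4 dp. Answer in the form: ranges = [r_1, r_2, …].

beam 1: φ=-45°, α=195°
  cosα=-0.9659 sinα=-0.2588 | (2,2) | tMaxX 0.7143 tMaxY 0.8887 | tΔX 1.0353 tΔY 3.8637
    t=0.7143 [x] (1,2)
    t=0.8887 [y] (1,1)
    t=1.7496 [x] (0,1) — stop
  → r_1 = 1.7496
beam 2: φ=0°, α=240°
  cosα=-0.5000 sinα=-0.8660 | (2,2) | tMaxX 1.3800 tMaxY 0.2656 | tΔX 2.0000 tΔY 1.1547
    t=0.2656 [y] (2,1)
    t=1.3800 [x] (1,1)
    t=1.4203 [y] (1,0) — stop
  → r_2 = 1.4203
beam 3: φ=45°, α=285°
  cosα=0.2588 sinα=-0.9659 | (2,2) | tMaxX 1.1977 tMaxY 0.2381 | tΔX 3.8637 tΔY 1.0353
    t=0.2381 [y] (2,1)
    t=1.1977 [x] (3,1)
    t=1.2734 [y] (3,0) — stop
  → r_3 = 1.2734

ranges = [1.7496, 1.4203, 1.2734]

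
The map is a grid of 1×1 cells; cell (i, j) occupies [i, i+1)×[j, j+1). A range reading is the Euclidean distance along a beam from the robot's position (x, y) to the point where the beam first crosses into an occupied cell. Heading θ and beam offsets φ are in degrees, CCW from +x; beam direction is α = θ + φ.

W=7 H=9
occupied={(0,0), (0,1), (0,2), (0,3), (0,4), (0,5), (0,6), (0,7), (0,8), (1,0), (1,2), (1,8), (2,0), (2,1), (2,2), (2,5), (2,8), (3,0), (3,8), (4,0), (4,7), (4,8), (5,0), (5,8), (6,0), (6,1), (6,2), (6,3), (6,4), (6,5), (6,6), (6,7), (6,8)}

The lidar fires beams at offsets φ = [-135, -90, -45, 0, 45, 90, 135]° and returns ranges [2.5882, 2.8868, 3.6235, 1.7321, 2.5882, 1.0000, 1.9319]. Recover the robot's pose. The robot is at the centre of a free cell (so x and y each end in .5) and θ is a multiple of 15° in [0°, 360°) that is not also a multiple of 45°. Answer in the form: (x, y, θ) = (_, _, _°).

Candidates: 30 free-cell centres × 16 headings = 480 poses. Raycast each; keep the one whose scan matches to 4 dp.
  (3.5, 2.5, 300°): beam 1 = 0.5176 ≠ 2.5882 ✗
  (2.5, 3.5, 210°): beam 1 = 1.5529 ≠ 2.5882 ✗
  (4.5, 2.5, 210°): beam 1 = 5.6940 ≠ 2.5882 ✗
  …
  (3.5, 3.5, 120°): r_1=2.5882, r_2=2.8868, r_3=3.6235, r_4=1.7321, r_5=2.5882, r_6=1.0000, r_7=1.9319 — all match ✓
Only this pose fits every beam.

(x, y, θ) = (3.5, 3.5, 120°)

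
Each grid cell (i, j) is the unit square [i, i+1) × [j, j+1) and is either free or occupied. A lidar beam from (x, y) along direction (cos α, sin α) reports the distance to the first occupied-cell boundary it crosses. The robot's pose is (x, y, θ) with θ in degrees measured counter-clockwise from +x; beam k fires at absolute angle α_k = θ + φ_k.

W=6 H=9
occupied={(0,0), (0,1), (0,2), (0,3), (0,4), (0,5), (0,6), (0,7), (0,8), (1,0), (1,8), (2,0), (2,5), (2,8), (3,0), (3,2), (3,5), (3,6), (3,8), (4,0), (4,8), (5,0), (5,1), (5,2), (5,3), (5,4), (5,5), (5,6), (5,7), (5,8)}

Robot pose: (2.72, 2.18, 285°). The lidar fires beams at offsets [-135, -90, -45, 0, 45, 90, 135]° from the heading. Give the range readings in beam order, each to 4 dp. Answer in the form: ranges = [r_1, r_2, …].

ranges = [1.9861, 1.7807, 1.3625, 1.2216, 0.3233, 0.2899, 0.5600]

beam 1: φ=-135°, α=150°
  cosα=-0.8660 sinα=0.5000 | (2,2) | tMaxX 0.8314 tMaxY 1.6400 | tΔX 1.1547 tΔY 2.0000
    t=0.8314 [x] (1,2)
    t=1.6400 [y] (1,3)
    t=1.9861 [x] (0,3) — stop
  → r_1 = 1.9861
beam 2: φ=-90°, α=195°
  cosα=-0.9659 sinα=-0.2588 | (2,2) | tMaxX 0.7454 tMaxY 0.6955 | tΔX 1.0353 tΔY 3.8637
    t=0.6955 [y] (2,1)
    t=0.7454 [x] (1,1)
    t=1.7807 [x] (0,1) — stop
  → r_2 = 1.7807
beam 3: φ=-45°, α=240°
  cosα=-0.5000 sinα=-0.8660 | (2,2) | tMaxX 1.4400 tMaxY 0.2078 | tΔX 2.0000 tΔY 1.1547
    t=0.2078 [y] (2,1)
    t=1.3625 [y] (2,0) — stop
  → r_3 = 1.3625
beam 4: φ=0°, α=285°
  cosα=0.2588 sinα=-0.9659 | (2,2) | tMaxX 1.0818 tMaxY 0.1863 | tΔX 3.8637 tΔY 1.0353
    t=0.1863 [y] (2,1)
    t=1.0818 [x] (3,1)
    t=1.2216 [y] (3,0) — stop
  → r_4 = 1.2216
beam 5: φ=45°, α=330°
  cosα=0.8660 sinα=-0.5000 | (2,2) | tMaxX 0.3233 tMaxY 0.3600 | tΔX 1.1547 tΔY 2.0000
    t=0.3233 [x] (3,2) — stop
  → r_5 = 0.3233
beam 6: φ=90°, α=15°
  cosα=0.9659 sinα=0.2588 | (2,2) | tMaxX 0.2899 tMaxY 3.1682 | tΔX 1.0353 tΔY 3.8637
    t=0.2899 [x] (3,2) — stop
  → r_6 = 0.2899
beam 7: φ=135°, α=60°
  cosα=0.5000 sinα=0.8660 | (2,2) | tMaxX 0.5600 tMaxY 0.9469 | tΔX 2.0000 tΔY 1.1547
    t=0.5600 [x] (3,2) — stop
  → r_7 = 0.5600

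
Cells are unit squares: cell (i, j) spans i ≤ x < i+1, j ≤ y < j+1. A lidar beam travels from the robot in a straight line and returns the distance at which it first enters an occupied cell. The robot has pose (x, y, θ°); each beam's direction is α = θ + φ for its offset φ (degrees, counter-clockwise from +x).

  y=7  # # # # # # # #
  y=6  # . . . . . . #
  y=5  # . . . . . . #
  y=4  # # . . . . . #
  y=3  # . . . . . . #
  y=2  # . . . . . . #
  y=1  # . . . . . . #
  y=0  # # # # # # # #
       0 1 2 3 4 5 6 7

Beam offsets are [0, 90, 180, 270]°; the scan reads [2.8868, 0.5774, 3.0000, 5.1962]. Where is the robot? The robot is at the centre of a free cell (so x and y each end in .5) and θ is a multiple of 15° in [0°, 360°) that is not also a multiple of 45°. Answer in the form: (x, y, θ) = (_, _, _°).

(x, y, θ) = (2.5, 4.5, 60°)

The pose lattice has 35·16 = 560 candidates. Test each by forward raycasting.
  (6.5, 6.5, 285°): beam 1 = 1.9319 ≠ 2.8868 ✗
  (6.5, 6.5, 105°): beam 1 = 0.5176 ≠ 2.8868 ✗
  (1.5, 3.5, 255°): beam 1 = 1.9319 ≠ 2.8868 ✗
  (5.5, 2.5, 330°): beam 1 = 1.7321 ≠ 2.8868 ✗
  …
  (2.5, 4.5, 60°): r_1=2.8868, r_2=0.5774, r_3=3.0000, r_4=5.1962 — all match ✓
Only this pose fits every beam.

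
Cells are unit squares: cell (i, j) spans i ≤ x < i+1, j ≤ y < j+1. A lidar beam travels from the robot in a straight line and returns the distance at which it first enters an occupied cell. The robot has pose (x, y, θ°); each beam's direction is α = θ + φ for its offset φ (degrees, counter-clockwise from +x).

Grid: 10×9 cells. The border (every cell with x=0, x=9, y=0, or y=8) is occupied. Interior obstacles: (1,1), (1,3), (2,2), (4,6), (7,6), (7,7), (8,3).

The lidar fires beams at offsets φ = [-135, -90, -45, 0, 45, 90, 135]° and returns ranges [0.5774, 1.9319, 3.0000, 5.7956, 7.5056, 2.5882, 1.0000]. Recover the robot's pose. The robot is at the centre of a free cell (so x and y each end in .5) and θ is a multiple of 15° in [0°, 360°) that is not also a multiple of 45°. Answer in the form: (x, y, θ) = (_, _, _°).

(x, y, θ) = (5.5, 1.5, 75°)

Candidates: 49 free-cell centres × 16 headings = 784 poses. Raycast each; keep the one whose scan matches to 4 dp.
  (8.5, 6.5, 195°): beam 1 = 1.0000 ≠ 0.5774 ✗
  (5.5, 6.5, 330°): beam 1 = 0.5176 ≠ 0.5774 ✗
  (3.5, 7.5, 30°): beam 1 = 4.6587 ≠ 0.5774 ✗
  (4.5, 1.5, 240°): beam 1 = 6.7293 ≠ 0.5774 ✗
  (5.5, 6.5, 60°): beam 1 = 5.6940 ≠ 0.5774 ✗
  …
  (5.5, 1.5, 75°): r_1=0.5774, r_2=1.9319, r_3=3.0000, r_4=5.7956, r_5=7.5056, r_6=2.5882, r_7=1.0000 — all match ✓
Unique over the lattice → pose = (5.5, 1.5, 75°).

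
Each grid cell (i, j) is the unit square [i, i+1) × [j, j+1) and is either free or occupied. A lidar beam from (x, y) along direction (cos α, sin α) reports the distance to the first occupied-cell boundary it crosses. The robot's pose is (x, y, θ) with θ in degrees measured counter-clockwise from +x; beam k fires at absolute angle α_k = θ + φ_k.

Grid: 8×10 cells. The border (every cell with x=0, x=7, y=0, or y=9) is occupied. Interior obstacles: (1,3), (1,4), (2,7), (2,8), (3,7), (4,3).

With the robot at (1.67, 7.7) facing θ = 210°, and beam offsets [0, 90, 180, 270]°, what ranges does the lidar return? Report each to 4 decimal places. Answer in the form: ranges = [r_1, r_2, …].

ranges = [0.7736, 0.6600, 0.3811, 1.3400]

beam 1: φ=0°, α=210°
  direction (-0.8660, -0.5000); cell (1,7); t to first gridline: x 0.7736, y 1.4000 (then +1.1547 / +2.0000)
    (0,7) via x @ 0.7736  # hit
  → r_1 = 0.7736
beam 2: φ=90°, α=300°
  direction (0.5000, -0.8660); cell (1,7); t to first gridline: x 0.6600, y 0.8083 (then +2.0000 / +1.1547)
    (2,7) via x @ 0.6600  # hit
  → r_2 = 0.6600
beam 3: φ=180°, α=30°
  direction (0.8660, 0.5000); cell (1,7); t to first gridline: x 0.3811, y 0.6000 (then +1.1547 / +2.0000)
    (2,7) via x @ 0.3811  # hit
  → r_3 = 0.3811
beam 4: φ=270°, α=120°
  direction (-0.5000, 0.8660); cell (1,7); t to first gridline: x 1.3400, y 0.3464 (then +2.0000 / +1.1547)
    (1,8) via y @ 0.3464
    (0,8) via x @ 1.3400  # hit
  → r_4 = 1.3400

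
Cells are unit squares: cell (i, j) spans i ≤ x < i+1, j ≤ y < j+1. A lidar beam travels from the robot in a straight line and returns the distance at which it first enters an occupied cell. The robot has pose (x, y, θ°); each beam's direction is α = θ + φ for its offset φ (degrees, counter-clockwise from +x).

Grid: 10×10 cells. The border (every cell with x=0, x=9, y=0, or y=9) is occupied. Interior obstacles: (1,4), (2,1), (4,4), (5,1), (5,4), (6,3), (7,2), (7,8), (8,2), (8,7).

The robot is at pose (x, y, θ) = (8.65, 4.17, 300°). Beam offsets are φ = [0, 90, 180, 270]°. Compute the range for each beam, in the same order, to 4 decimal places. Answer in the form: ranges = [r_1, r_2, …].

ranges = [0.7000, 0.4041, 5.5772, 1.9053]

beam 1: φ=0°, α=300°
  dir = (cos 300°, sin 300°) = (0.5000, -0.8660); from cell (8,4)
  next x-line at t=0.7000, next y-line at t=0.1963; Δt_x=2.0000, Δt_y=1.1547
    y: enter (8,3) at t=0.1963
    x: enter (9,3) at t=0.7000 ← occupied
  → r_1 = 0.7000
beam 2: φ=90°, α=30°
  dir = (cos 30°, sin 30°) = (0.8660, 0.5000); from cell (8,4)
  next x-line at t=0.4041, next y-line at t=1.6600; Δt_x=1.1547, Δt_y=2.0000
    x: enter (9,4) at t=0.4041 ← occupied
  → r_2 = 0.4041
beam 3: φ=180°, α=120°
  dir = (cos 120°, sin 120°) = (-0.5000, 0.8660); from cell (8,4)
  next x-line at t=1.3000, next y-line at t=0.9584; Δt_x=2.0000, Δt_y=1.1547
    y: enter (8,5) at t=0.9584
    x: enter (7,5) at t=1.3000
    y: enter (7,6) at t=2.1131
    y: enter (7,7) at t=3.2678
    x: enter (6,7) at t=3.3000
    y: enter (6,8) at t=4.4225
    x: enter (5,8) at t=5.3000
    y: enter (5,9) at t=5.5772 ← occupied
  → r_3 = 5.5772
beam 4: φ=270°, α=210°
  dir = (cos 210°, sin 210°) = (-0.8660, -0.5000); from cell (8,4)
  next x-line at t=0.7506, next y-line at t=0.3400; Δt_x=1.1547, Δt_y=2.0000
    y: enter (8,3) at t=0.3400
    x: enter (7,3) at t=0.7506
    x: enter (6,3) at t=1.9053 ← occupied
  → r_4 = 1.9053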